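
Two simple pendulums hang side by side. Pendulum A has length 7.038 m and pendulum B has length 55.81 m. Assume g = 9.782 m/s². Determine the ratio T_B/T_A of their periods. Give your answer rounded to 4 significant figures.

T ∝ √L, so T_B/T_A = √(L_B/L_A) = √(55.81/7.038) = 2.816.

2.816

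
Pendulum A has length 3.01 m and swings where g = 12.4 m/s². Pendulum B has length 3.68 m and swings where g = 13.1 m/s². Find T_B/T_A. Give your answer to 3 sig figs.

T = 2π√(L/g), so T_B/T_A = √((L_B/g_B)/(L_A/g_A)) = √((3.68/13.1)/(3.01/12.4)) = 1.08.

1.08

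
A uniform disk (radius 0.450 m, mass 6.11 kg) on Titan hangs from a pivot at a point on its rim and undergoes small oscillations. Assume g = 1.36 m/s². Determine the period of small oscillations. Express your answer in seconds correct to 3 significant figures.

4.43 s

I_cm = ½mr² = 0.6186 kg·m². The pivot is at distance d = 0.450 m from the centre of mass.
By the parallel-axis theorem, I = I_cm + md² = 0.6186 + 1.237 = 1.856 kg·m².
T = 2π√(I/(mgd)) = 2π√(1.856/(6.11 × 1.36 × 0.450)) = 4.43 s.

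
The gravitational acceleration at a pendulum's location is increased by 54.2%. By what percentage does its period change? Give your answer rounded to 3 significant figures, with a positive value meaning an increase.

-19.5%

T ∝ 1/√g, so T'/T = 1/√(1.542) = 0.8053.
Percentage change in T = (0.8053 − 1) × 100% = -19.5%.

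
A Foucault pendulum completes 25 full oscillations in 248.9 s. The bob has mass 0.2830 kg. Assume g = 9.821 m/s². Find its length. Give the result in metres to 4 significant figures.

T = 248.9/25 = 9.9560 s.
From T = 2π√(L/g), L = gT²/(4π²) = 9.821 × 9.9560²/(4π²) = 24.66 m.

24.66 m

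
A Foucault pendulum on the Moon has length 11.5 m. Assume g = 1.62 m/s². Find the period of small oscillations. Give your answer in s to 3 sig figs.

T = 2π√(L/g) = 2π√(11.5/1.62) = 2π × 2.664 = 16.7 s.

16.7 s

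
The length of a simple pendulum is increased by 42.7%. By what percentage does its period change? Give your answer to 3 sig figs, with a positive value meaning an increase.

19.5%

T ∝ √L, so T'/T = √(1.427) = 1.195.
Percentage change in T = (1.195 − 1) × 100% = 19.5%.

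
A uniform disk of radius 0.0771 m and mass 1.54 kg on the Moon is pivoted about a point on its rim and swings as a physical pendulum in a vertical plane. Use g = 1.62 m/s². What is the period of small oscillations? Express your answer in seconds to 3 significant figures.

I_cm = ½mr² = 0.004577 kg·m². The pivot is at distance d = 0.0771 m from the centre of mass.
By the parallel-axis theorem, I = I_cm + md² = 0.004577 + 0.009154 = 0.01373 kg·m².
T = 2π√(I/(mgd)) = 2π√(0.01373/(1.54 × 1.62 × 0.0771)) = 1.68 s.

1.68 s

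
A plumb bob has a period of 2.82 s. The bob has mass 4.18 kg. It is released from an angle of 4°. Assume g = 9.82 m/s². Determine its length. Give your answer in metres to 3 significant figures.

1.98 m

From T = 2π√(L/g), L = gT²/(4π²) = 9.82 × 2.820²/(4π²) = 1.98 m.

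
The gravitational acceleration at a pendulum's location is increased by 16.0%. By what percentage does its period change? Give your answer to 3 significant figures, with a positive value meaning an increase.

T ∝ 1/√g, so T'/T = 1/√(1.160) = 0.9285.
Percentage change in T = (0.9285 − 1) × 100% = -7.15%.

-7.15%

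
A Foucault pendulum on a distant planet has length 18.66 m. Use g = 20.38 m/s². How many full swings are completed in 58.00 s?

9

T = 2π√(L/g) = 2π√(18.66/20.38) = 6.0122 s.
Number of complete oscillations = ⌊58.00/6.0122⌋ = ⌊9.6470⌋ = 9.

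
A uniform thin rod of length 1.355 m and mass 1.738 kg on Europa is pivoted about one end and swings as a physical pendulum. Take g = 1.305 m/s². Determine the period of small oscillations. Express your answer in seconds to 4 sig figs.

5.228 s

For a physical pendulum T = 2π√(I/(mgd)), with d = 0.67750 m from pivot to centre of mass.
I_cm = mL²/12 = 1.738 × 1.355²/12 = 0.26592 kg·m²; I = I_cm + md² = 0.26592 + 1.738 × 0.67750² = 1.0637 kg·m².
T = 2π√(1.0637/(1.738 × 1.305 × 0.67750)) = 5.228 s.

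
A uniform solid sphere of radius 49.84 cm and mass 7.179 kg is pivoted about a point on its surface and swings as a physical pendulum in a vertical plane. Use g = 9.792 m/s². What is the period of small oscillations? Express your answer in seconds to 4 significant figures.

1.677 s

I_cm = (2/5)mr² = 0.71331 kg·m². The pivot is at distance d = 0.4984 m from the centre of mass.
By the parallel-axis theorem, I = I_cm + md² = 0.71331 + 1.7833 = 2.4966 kg·m².
T = 2π√(I/(mgd)) = 2π√(2.4966/(7.179 × 9.792 × 0.4984)) = 1.677 s.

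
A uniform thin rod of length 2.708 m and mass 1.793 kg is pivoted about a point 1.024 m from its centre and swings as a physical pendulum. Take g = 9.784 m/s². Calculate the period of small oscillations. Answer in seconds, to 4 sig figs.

2.557 s

For a physical pendulum T = 2π√(I/(mgd)), with d = 1.0240 m from pivot to centre of mass.
I_cm = mL²/12 = 1.793 × 2.708²/12 = 1.0957 kg·m²; I = I_cm + md² = 1.0957 + 1.793 × 1.0240² = 2.9758 kg·m².
T = 2π√(2.9758/(1.793 × 9.784 × 1.0240)) = 2.557 s.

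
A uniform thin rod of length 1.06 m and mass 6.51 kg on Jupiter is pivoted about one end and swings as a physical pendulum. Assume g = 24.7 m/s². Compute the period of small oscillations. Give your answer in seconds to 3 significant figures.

For a physical pendulum T = 2π√(I/(mgd)), with d = 0.5300 m from pivot to centre of mass.
I_cm = mL²/12 = 6.51 × 1.06²/12 = 0.6096 kg·m²; I = I_cm + md² = 0.6096 + 6.51 × 0.5300² = 2.438 kg·m².
T = 2π√(2.438/(6.51 × 24.7 × 0.5300)) = 1.06 s.

1.06 s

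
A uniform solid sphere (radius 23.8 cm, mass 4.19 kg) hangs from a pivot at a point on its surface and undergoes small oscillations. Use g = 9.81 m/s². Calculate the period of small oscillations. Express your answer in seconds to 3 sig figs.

1.16 s

I_cm = (2/5)mr² = 0.09494 kg·m². The pivot is at distance d = 0.238 m from the centre of mass.
By the parallel-axis theorem, I = I_cm + md² = 0.09494 + 0.2373 = 0.3323 kg·m².
T = 2π√(I/(mgd)) = 2π√(0.3323/(4.19 × 9.81 × 0.238)) = 1.16 s.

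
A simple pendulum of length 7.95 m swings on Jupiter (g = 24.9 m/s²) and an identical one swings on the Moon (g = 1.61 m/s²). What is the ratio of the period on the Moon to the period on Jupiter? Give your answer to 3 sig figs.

3.93

T ∝ 1/√g, so T₂/T₁ = √(g₁/g₂) = √(24.9/1.61) = 3.93.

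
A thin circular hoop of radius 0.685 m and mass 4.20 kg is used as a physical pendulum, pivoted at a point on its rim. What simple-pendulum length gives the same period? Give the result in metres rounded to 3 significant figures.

1.37 m

The equivalent simple-pendulum length is L_eq = I/(md), where I is about the pivot and d = 0.6850 m.
I_cm = mR² = 1.971 kg·m², so I = I_cm + md² = 1.971 + 1.971 = 3.941 kg·m².
L_eq = 3.941/(4.20 × 0.6850) = 1.37 m.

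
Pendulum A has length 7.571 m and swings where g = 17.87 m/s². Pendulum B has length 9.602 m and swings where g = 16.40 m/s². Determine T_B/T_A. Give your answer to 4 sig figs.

1.176

T = 2π√(L/g), so T_B/T_A = √((L_B/g_B)/(L_A/g_A)) = √((9.602/16.40)/(7.571/17.87)) = 1.176.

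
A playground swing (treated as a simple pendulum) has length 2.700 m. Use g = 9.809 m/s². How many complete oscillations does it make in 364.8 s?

T = 2π√(L/g) = 2π√(2.700/9.809) = 3.2965 s.
Number of complete oscillations = ⌊364.8/3.2965⌋ = ⌊110.66⌋ = 110.

110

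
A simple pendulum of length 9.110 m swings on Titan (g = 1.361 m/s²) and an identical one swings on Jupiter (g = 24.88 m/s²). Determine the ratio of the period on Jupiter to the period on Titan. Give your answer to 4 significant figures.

T ∝ 1/√g, so T₂/T₁ = √(g₁/g₂) = √(1.361/24.88) = 0.2339.

0.2339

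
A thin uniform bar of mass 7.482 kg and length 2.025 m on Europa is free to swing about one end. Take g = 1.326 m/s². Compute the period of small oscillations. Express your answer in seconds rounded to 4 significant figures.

6.340 s

For a physical pendulum T = 2π√(I/(mgd)), with d = 1.0125 m from pivot to centre of mass.
I_cm = mL²/12 = 7.482 × 2.025²/12 = 2.5567 kg·m²; I = I_cm + md² = 2.5567 + 7.482 × 1.0125² = 10.227 kg·m².
T = 2π√(10.227/(7.482 × 1.326 × 1.0125)) = 6.340 s.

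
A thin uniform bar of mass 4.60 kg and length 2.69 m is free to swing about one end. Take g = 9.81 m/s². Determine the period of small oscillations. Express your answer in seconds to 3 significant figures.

2.69 s

For a physical pendulum T = 2π√(I/(mgd)), with d = 1.345 m from pivot to centre of mass.
I_cm = mL²/12 = 4.60 × 2.69²/12 = 2.774 kg·m²; I = I_cm + md² = 2.774 + 4.60 × 1.345² = 11.10 kg·m².
T = 2π√(11.10/(4.60 × 9.81 × 1.345)) = 2.69 s.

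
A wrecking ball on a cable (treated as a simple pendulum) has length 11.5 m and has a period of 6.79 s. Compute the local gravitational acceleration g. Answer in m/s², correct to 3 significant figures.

From T = 2π√(L/g), g = 4π²L/T² = 4π² × 11.5/6.790² = 9.85 m/s².

9.85 m/s²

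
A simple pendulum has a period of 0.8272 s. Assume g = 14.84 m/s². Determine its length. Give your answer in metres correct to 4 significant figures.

0.2572 m

From T = 2π√(L/g), L = gT²/(4π²) = 14.84 × 0.82720²/(4π²) = 0.2572 m.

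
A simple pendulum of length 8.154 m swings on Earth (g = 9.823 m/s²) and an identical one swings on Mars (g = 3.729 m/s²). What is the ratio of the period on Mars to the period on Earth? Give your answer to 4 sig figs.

T ∝ 1/√g, so T₂/T₁ = √(g₁/g₂) = √(9.823/3.729) = 1.623.

1.623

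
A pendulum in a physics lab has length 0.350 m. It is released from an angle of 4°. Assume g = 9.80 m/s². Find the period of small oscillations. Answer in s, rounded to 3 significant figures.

1.19 s

T = 2π√(L/g) = 2π√(0.350/9.80) = 2π × 0.1890 = 1.19 s.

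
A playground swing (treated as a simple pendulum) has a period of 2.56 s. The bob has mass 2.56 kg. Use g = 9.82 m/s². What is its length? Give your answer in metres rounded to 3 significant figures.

1.63 m

From T = 2π√(L/g), L = gT²/(4π²) = 9.82 × 2.560²/(4π²) = 1.63 m.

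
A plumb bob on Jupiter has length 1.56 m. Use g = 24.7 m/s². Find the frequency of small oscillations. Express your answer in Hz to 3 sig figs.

T = 2π√(L/g) = 2π√(1.56/24.7) = 1.579 s, so f = 1/T = 0.633 Hz.

0.633 Hz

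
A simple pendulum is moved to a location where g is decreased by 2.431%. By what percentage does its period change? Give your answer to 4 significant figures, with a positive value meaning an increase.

T ∝ 1/√g, so T'/T = 1/√(0.97569) = 1.0124.
Percentage change in T = (1.0124 − 1) × 100% = 1.238%.

1.238%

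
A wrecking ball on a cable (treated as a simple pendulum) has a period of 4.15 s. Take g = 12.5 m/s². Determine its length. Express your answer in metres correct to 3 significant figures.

5.45 m

From T = 2π√(L/g), L = gT²/(4π²) = 12.5 × 4.150²/(4π²) = 5.45 m.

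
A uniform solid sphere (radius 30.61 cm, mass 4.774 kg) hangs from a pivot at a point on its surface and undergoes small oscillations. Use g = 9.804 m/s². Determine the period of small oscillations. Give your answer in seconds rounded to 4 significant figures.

I_cm = (2/5)mr² = 0.17892 kg·m². The pivot is at distance d = 0.3061 m from the centre of mass.
By the parallel-axis theorem, I = I_cm + md² = 0.17892 + 0.44731 = 0.62623 kg·m².
T = 2π√(I/(mgd)) = 2π√(0.62623/(4.774 × 9.804 × 0.3061)) = 1.314 s.

1.314 s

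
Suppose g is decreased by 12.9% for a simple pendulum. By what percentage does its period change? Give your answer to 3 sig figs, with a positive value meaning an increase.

T ∝ 1/√g, so T'/T = 1/√(0.8710) = 1.071.
Percentage change in T = (1.071 − 1) × 100% = 7.15%.

7.15%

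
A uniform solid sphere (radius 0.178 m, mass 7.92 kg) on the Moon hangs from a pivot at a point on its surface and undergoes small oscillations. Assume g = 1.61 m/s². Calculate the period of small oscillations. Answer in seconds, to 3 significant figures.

I_cm = (2/5)mr² = 0.1004 kg·m². The pivot is at distance d = 0.178 m from the centre of mass.
By the parallel-axis theorem, I = I_cm + md² = 0.1004 + 0.2509 = 0.3513 kg·m².
T = 2π√(I/(mgd)) = 2π√(0.3513/(7.92 × 1.61 × 0.178)) = 2.47 s.

2.47 s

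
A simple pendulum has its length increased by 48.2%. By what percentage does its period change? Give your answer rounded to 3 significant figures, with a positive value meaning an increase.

T ∝ √L, so T'/T = √(1.482) = 1.217.
Percentage change in T = (1.217 − 1) × 100% = 21.7%.

21.7%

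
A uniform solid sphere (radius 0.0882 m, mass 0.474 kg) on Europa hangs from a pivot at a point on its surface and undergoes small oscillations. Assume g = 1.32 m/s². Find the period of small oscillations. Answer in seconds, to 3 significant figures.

1.92 s

I_cm = (2/5)mr² = 0.001475 kg·m². The pivot is at distance d = 0.0882 m from the centre of mass.
By the parallel-axis theorem, I = I_cm + md² = 0.001475 + 0.003687 = 0.005162 kg·m².
T = 2π√(I/(mgd)) = 2π√(0.005162/(0.474 × 1.32 × 0.0882)) = 1.92 s.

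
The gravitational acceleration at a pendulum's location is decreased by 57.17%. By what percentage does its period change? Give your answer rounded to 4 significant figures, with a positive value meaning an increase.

52.80%

T ∝ 1/√g, so T'/T = 1/√(0.42830) = 1.5280.
Percentage change in T = (1.5280 − 1) × 100% = 52.80%.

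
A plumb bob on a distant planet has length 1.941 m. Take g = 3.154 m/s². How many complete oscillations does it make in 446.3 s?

90

T = 2π√(L/g) = 2π√(1.941/3.154) = 4.9290 s.
Number of complete oscillations = ⌊446.3/4.9290⌋ = ⌊90.545⌋ = 90.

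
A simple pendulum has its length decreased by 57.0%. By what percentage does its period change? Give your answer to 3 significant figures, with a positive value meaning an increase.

-34.4%

T ∝ √L, so T'/T = √(0.4300) = 0.6557.
Percentage change in T = (0.6557 − 1) × 100% = -34.4%.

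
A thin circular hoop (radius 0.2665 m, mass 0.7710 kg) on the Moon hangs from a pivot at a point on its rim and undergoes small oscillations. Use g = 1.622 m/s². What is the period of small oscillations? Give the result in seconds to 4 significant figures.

3.602 s

I_cm = mr² = 0.054758 kg·m². The pivot is at distance d = 0.2665 m from the centre of mass.
By the parallel-axis theorem, I = I_cm + md² = 0.054758 + 0.054758 = 0.10952 kg·m².
T = 2π√(I/(mgd)) = 2π√(0.10952/(0.7710 × 1.622 × 0.2665)) = 3.602 s.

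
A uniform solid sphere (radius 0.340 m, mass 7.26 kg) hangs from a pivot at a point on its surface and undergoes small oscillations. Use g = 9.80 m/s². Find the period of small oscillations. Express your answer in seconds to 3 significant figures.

I_cm = (2/5)mr² = 0.3357 kg·m². The pivot is at distance d = 0.340 m from the centre of mass.
By the parallel-axis theorem, I = I_cm + md² = 0.3357 + 0.8393 = 1.175 kg·m².
T = 2π√(I/(mgd)) = 2π√(1.175/(7.26 × 9.80 × 0.340)) = 1.38 s.

1.38 s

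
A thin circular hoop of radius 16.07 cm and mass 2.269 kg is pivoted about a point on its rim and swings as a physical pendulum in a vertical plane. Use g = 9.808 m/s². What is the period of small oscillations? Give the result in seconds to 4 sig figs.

1.137 s

I_cm = mr² = 0.058596 kg·m². The pivot is at distance d = 0.1607 m from the centre of mass.
By the parallel-axis theorem, I = I_cm + md² = 0.058596 + 0.058596 = 0.11719 kg·m².
T = 2π√(I/(mgd)) = 2π√(0.11719/(2.269 × 9.808 × 0.1607)) = 1.137 s.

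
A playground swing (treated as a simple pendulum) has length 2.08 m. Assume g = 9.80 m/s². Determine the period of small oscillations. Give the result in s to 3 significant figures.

2.89 s

T = 2π√(L/g) = 2π√(2.08/9.80) = 2π × 0.4607 = 2.89 s.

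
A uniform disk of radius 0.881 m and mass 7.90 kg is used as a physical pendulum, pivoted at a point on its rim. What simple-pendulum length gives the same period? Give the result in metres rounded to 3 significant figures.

The equivalent simple-pendulum length is L_eq = I/(md), where I is about the pivot and d = 0.8810 m.
I_cm = ½mR² = 3.066 kg·m², so I = I_cm + md² = 3.066 + 6.132 = 9.198 kg·m².
L_eq = 9.198/(7.90 × 0.8810) = 1.32 m.

1.32 m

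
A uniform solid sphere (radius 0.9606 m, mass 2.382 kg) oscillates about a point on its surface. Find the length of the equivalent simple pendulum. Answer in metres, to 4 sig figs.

The equivalent simple-pendulum length is L_eq = I/(md), where I is about the pivot and d = 0.96060 m.
I_cm = (2/5)mR² = 0.87920 kg·m², so I = I_cm + md² = 0.87920 + 2.1980 = 3.0772 kg·m².
L_eq = 3.0772/(2.382 × 0.96060) = 1.345 m.

1.345 m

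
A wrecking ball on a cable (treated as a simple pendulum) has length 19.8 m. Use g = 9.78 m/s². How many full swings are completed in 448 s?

T = 2π√(L/g) = 2π√(19.8/9.78) = 8.940 s.
Number of complete oscillations = ⌊448/8.940⌋ = ⌊50.11⌋ = 50.

50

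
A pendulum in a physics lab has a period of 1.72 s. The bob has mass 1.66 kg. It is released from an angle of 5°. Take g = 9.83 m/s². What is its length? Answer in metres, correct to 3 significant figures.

From T = 2π√(L/g), L = gT²/(4π²) = 9.83 × 1.720²/(4π²) = 0.737 m.

0.737 m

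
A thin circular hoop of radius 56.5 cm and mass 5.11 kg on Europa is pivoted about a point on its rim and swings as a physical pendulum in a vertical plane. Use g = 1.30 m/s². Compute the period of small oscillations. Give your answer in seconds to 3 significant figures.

I_cm = mr² = 1.631 kg·m². The pivot is at distance d = 0.565 m from the centre of mass.
By the parallel-axis theorem, I = I_cm + md² = 1.631 + 1.631 = 3.262 kg·m².
T = 2π√(I/(mgd)) = 2π√(3.262/(5.11 × 1.30 × 0.565)) = 5.86 s.

5.86 s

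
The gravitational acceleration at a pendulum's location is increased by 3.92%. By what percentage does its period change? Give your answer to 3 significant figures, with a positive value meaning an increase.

T ∝ 1/√g, so T'/T = 1/√(1.039) = 0.9810.
Percentage change in T = (0.9810 − 1) × 100% = -1.90%.

-1.90%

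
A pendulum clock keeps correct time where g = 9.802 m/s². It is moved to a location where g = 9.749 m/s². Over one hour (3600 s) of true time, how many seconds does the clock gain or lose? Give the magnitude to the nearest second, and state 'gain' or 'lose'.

The clock's period scales as T ∝ 1/√g, so T'/T = √(9.802/9.749) = 1.00271.
In 3600 s of true time the clock registers 3600/1.00271 = 3590.3 s, so it loses 10 s.

lose 10 s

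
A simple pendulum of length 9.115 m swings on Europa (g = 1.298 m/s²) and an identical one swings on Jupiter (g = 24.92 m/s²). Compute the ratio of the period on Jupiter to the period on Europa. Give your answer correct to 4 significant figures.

0.2282

T ∝ 1/√g, so T₂/T₁ = √(g₁/g₂) = √(1.298/24.92) = 0.2282.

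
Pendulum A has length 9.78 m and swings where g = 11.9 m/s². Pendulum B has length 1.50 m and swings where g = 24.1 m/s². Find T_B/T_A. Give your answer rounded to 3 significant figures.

0.275

T = 2π√(L/g), so T_B/T_A = √((L_B/g_B)/(L_A/g_A)) = √((1.50/24.1)/(9.78/11.9)) = 0.275.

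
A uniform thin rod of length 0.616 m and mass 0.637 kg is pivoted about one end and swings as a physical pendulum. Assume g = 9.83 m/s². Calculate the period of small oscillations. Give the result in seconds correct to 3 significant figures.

1.28 s

For a physical pendulum T = 2π√(I/(mgd)), with d = 0.3080 m from pivot to centre of mass.
I_cm = mL²/12 = 0.637 × 0.616²/12 = 0.02014 kg·m²; I = I_cm + md² = 0.02014 + 0.637 × 0.3080² = 0.08057 kg·m².
T = 2π√(0.08057/(0.637 × 9.83 × 0.3080)) = 1.28 s.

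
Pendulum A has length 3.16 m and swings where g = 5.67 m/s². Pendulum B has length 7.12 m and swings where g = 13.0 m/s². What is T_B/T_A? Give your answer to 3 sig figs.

0.991

T = 2π√(L/g), so T_B/T_A = √((L_B/g_B)/(L_A/g_A)) = √((7.12/13.0)/(3.16/5.67)) = 0.991.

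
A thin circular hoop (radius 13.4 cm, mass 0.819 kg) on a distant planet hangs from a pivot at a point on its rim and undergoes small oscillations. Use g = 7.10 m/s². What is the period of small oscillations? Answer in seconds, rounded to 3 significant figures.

1.22 s

I_cm = mr² = 0.01471 kg·m². The pivot is at distance d = 0.134 m from the centre of mass.
By the parallel-axis theorem, I = I_cm + md² = 0.01471 + 0.01471 = 0.02941 kg·m².
T = 2π√(I/(mgd)) = 2π√(0.02941/(0.819 × 7.10 × 0.134)) = 1.22 s.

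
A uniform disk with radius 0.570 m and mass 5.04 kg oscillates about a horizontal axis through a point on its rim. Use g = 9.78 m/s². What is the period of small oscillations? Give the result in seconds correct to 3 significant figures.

1.86 s

I_cm = ½mr² = 0.8187 kg·m². The pivot is at distance d = 0.570 m from the centre of mass.
By the parallel-axis theorem, I = I_cm + md² = 0.8187 + 1.637 = 2.456 kg·m².
T = 2π√(I/(mgd)) = 2π√(2.456/(5.04 × 9.78 × 0.570)) = 1.86 s.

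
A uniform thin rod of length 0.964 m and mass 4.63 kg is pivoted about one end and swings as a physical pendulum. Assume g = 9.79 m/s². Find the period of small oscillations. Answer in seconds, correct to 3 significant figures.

For a physical pendulum T = 2π√(I/(mgd)), with d = 0.4820 m from pivot to centre of mass.
I_cm = mL²/12 = 4.63 × 0.964²/12 = 0.3586 kg·m²; I = I_cm + md² = 0.3586 + 4.63 × 0.4820² = 1.434 kg·m².
T = 2π√(1.434/(4.63 × 9.79 × 0.4820)) = 1.61 s.

1.61 s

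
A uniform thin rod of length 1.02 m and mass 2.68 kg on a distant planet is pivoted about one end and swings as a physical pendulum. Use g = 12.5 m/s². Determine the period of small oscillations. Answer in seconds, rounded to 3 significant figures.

For a physical pendulum T = 2π√(I/(mgd)), with d = 0.5100 m from pivot to centre of mass.
I_cm = mL²/12 = 2.68 × 1.02²/12 = 0.2324 kg·m²; I = I_cm + md² = 0.2324 + 2.68 × 0.5100² = 0.9294 kg·m².
T = 2π√(0.9294/(2.68 × 12.5 × 0.5100)) = 1.47 s.

1.47 s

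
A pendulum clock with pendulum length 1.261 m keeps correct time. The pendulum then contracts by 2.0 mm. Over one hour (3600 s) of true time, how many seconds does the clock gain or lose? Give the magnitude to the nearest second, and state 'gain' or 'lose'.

gain 3 s

T ∝ √L, so T'/T = √(1.25900/1.261) = 0.999207.
In 3600 s of true time the clock registers 3600/0.999207 = 3602.9 s, so it gains 3 s.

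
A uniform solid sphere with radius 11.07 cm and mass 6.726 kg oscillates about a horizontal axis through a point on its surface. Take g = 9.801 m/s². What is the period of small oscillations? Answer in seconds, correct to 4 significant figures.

0.7901 s

I_cm = (2/5)mr² = 0.032969 kg·m². The pivot is at distance d = 0.1107 m from the centre of mass.
By the parallel-axis theorem, I = I_cm + md² = 0.032969 + 0.082424 = 0.11539 kg·m².
T = 2π√(I/(mgd)) = 2π√(0.11539/(6.726 × 9.801 × 0.1107)) = 0.7901 s.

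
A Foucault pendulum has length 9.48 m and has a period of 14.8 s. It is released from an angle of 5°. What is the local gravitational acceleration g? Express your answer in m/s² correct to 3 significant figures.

From T = 2π√(L/g), g = 4π²L/T² = 4π² × 9.48/14.80² = 1.71 m/s².

1.71 m/s²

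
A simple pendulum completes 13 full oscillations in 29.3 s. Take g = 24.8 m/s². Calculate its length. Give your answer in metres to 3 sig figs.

T = 29.3/13 = 2.254 s.
From T = 2π√(L/g), L = gT²/(4π²) = 24.8 × 2.254²/(4π²) = 3.19 m.

3.19 m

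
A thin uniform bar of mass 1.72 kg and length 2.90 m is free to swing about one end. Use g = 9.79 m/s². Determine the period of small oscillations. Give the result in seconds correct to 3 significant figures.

For a physical pendulum T = 2π√(I/(mgd)), with d = 1.450 m from pivot to centre of mass.
I_cm = mL²/12 = 1.72 × 2.90²/12 = 1.205 kg·m²; I = I_cm + md² = 1.205 + 1.72 × 1.450² = 4.822 kg·m².
T = 2π√(4.822/(1.72 × 9.79 × 1.450)) = 2.79 s.

2.79 s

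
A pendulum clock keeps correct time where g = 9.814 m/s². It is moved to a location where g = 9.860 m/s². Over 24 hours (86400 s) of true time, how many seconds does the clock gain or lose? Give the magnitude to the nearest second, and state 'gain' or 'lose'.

gain 202 s

The clock's period scales as T ∝ 1/√g, so T'/T = √(9.814/9.860) = 0.997665.
In 86400 s of true time the clock registers 86400/0.997665 = 86602.2 s, so it gains 202 s.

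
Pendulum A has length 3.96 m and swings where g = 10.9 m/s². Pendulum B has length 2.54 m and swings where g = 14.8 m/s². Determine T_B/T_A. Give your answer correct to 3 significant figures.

0.687

T = 2π√(L/g), so T_B/T_A = √((L_B/g_B)/(L_A/g_A)) = √((2.54/14.8)/(3.96/10.9)) = 0.687.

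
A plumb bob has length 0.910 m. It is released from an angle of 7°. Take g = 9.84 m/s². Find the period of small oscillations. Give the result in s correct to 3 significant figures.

1.91 s

T = 2π√(L/g) = 2π√(0.910/9.84) = 2π × 0.3041 = 1.91 s.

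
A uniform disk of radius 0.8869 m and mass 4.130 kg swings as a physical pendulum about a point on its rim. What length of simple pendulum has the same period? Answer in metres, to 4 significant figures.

1.330 m

The equivalent simple-pendulum length is L_eq = I/(md), where I is about the pivot and d = 0.88690 m.
I_cm = ½mR² = 1.6243 kg·m², so I = I_cm + md² = 1.6243 + 3.2486 = 4.8729 kg·m².
L_eq = 4.8729/(4.130 × 0.88690) = 1.330 m.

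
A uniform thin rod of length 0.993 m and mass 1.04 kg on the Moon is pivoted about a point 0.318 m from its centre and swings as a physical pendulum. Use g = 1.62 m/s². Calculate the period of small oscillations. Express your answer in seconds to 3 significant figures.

For a physical pendulum T = 2π√(I/(mgd)), with d = 0.3180 m from pivot to centre of mass.
I_cm = mL²/12 = 1.04 × 0.993²/12 = 0.08546 kg·m²; I = I_cm + md² = 0.08546 + 1.04 × 0.3180² = 0.1906 kg·m².
T = 2π√(0.1906/(1.04 × 1.62 × 0.3180)) = 3.75 s.

3.75 s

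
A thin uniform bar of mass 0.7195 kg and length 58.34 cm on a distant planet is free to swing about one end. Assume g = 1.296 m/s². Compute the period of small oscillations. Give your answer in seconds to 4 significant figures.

3.442 s

For a physical pendulum T = 2π√(I/(mgd)), with d = 0.29170 m from pivot to centre of mass.
I_cm = mL²/12 = 0.7195 × 0.5834²/12 = 0.020407 kg·m²; I = I_cm + md² = 0.020407 + 0.7195 × 0.29170² = 0.081629 kg·m².
T = 2π√(0.081629/(0.7195 × 1.296 × 0.29170)) = 3.442 s.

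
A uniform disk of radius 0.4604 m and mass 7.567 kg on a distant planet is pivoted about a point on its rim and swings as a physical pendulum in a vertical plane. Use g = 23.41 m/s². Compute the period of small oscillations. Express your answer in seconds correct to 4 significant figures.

I_cm = ½mr² = 0.80198 kg·m². The pivot is at distance d = 0.4604 m from the centre of mass.
By the parallel-axis theorem, I = I_cm + md² = 0.80198 + 1.6040 = 2.4059 kg·m².
T = 2π√(I/(mgd)) = 2π√(2.4059/(7.567 × 23.41 × 0.4604)) = 1.079 s.

1.079 s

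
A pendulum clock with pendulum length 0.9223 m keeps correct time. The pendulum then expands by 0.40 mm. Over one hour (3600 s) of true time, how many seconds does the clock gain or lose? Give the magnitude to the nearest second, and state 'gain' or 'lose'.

T ∝ √L, so T'/T = √(0.92270/0.9223) = 1.00022.
In 3600 s of true time the clock registers 3600/1.00022 = 3599.2 s, so it loses 1 s.

lose 1 s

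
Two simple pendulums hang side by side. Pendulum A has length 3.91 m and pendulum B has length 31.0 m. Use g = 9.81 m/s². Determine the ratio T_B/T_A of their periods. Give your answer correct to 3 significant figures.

T ∝ √L, so T_B/T_A = √(L_B/L_A) = √(31.0/3.91) = 2.82.

2.82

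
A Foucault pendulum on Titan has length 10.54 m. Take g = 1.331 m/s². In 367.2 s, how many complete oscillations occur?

T = 2π√(L/g) = 2π√(10.54/1.331) = 17.681 s.
Number of complete oscillations = ⌊367.2/17.681⌋ = ⌊20.768⌋ = 20.

20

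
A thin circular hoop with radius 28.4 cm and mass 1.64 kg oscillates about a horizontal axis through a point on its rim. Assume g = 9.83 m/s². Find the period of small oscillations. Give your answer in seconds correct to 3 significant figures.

I_cm = mr² = 0.1323 kg·m². The pivot is at distance d = 0.284 m from the centre of mass.
By the parallel-axis theorem, I = I_cm + md² = 0.1323 + 0.1323 = 0.2646 kg·m².
T = 2π√(I/(mgd)) = 2π√(0.2646/(1.64 × 9.83 × 0.284)) = 1.51 s.

1.51 s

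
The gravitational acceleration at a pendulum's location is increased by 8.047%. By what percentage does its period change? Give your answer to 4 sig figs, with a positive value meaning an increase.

-3.796%

T ∝ 1/√g, so T'/T = 1/√(1.0805) = 0.96204.
Percentage change in T = (0.96204 − 1) × 100% = -3.796%.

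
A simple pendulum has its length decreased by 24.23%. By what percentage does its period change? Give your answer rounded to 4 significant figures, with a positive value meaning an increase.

T ∝ √L, so T'/T = √(0.75770) = 0.87046.
Percentage change in T = (0.87046 − 1) × 100% = -12.95%.

-12.95%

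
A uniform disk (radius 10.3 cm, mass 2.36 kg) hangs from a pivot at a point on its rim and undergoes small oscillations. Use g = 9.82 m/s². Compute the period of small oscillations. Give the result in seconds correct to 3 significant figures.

0.788 s

I_cm = ½mr² = 0.01252 kg·m². The pivot is at distance d = 0.103 m from the centre of mass.
By the parallel-axis theorem, I = I_cm + md² = 0.01252 + 0.02504 = 0.03756 kg·m².
T = 2π√(I/(mgd)) = 2π√(0.03756/(2.36 × 9.82 × 0.103)) = 0.788 s.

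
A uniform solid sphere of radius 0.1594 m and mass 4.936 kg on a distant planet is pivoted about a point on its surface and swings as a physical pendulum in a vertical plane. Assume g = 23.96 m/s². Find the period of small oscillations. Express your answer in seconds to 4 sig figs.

I_cm = (2/5)mr² = 0.050166 kg·m². The pivot is at distance d = 0.1594 m from the centre of mass.
By the parallel-axis theorem, I = I_cm + md² = 0.050166 + 0.12542 = 0.17558 kg·m².
T = 2π√(I/(mgd)) = 2π√(0.17558/(4.936 × 23.96 × 0.1594)) = 0.6064 s.

0.6064 s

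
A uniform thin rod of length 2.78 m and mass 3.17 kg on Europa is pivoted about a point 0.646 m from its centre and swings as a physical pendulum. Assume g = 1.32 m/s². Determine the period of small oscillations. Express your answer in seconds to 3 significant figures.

For a physical pendulum T = 2π√(I/(mgd)), with d = 0.6460 m from pivot to centre of mass.
I_cm = mL²/12 = 3.17 × 2.78²/12 = 2.042 kg·m²; I = I_cm + md² = 2.042 + 3.17 × 0.6460² = 3.364 kg·m².
T = 2π√(3.364/(3.17 × 1.32 × 0.6460)) = 7.01 s.

7.01 s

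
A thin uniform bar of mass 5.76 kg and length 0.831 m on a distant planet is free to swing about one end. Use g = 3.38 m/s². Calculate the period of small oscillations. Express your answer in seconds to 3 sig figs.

2.54 s

For a physical pendulum T = 2π√(I/(mgd)), with d = 0.4155 m from pivot to centre of mass.
I_cm = mL²/12 = 5.76 × 0.831²/12 = 0.3315 kg·m²; I = I_cm + md² = 0.3315 + 5.76 × 0.4155² = 1.326 kg·m².
T = 2π√(1.326/(5.76 × 3.38 × 0.4155)) = 2.54 s.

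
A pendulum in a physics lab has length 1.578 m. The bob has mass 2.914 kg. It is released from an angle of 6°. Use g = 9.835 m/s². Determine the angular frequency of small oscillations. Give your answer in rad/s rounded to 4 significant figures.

2.497 rad/s

ω = √(g/L) = √(9.835/1.578) = 2.497 rad/s.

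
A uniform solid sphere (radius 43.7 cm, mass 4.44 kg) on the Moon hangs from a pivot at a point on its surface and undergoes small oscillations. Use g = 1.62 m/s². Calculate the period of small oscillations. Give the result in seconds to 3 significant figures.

3.86 s

I_cm = (2/5)mr² = 0.3392 kg·m². The pivot is at distance d = 0.437 m from the centre of mass.
By the parallel-axis theorem, I = I_cm + md² = 0.3392 + 0.8479 = 1.187 kg·m².
T = 2π√(I/(mgd)) = 2π√(1.187/(4.44 × 1.62 × 0.437)) = 3.86 s.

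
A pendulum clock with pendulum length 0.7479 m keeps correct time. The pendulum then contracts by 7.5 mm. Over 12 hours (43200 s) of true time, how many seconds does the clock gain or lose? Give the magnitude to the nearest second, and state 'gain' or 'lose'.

T ∝ √L, so T'/T = √(0.74040/0.7479) = 0.994973.
In 43200 s of true time the clock registers 43200/0.994973 = 43418.2 s, so it gains 218 s.

gain 218 s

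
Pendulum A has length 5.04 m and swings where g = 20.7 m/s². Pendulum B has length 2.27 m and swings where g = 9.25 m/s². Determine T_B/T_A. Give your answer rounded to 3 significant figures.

T = 2π√(L/g), so T_B/T_A = √((L_B/g_B)/(L_A/g_A)) = √((2.27/9.25)/(5.04/20.7)) = 1.00.

1.00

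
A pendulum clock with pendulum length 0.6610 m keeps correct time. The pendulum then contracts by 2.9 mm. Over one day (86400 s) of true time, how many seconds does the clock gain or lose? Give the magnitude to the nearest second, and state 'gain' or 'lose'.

T ∝ √L, so T'/T = √(0.65810/0.6610) = 0.997804.
In 86400 s of true time the clock registers 86400/0.997804 = 86590.2 s, so it gains 190 s.

gain 190 s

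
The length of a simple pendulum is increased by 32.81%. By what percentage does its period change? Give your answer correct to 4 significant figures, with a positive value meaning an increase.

T ∝ √L, so T'/T = √(1.3281) = 1.1524.
Percentage change in T = (1.1524 − 1) × 100% = 15.24%.

15.24%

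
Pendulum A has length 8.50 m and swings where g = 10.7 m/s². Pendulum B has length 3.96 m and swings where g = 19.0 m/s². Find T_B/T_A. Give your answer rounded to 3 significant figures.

T = 2π√(L/g), so T_B/T_A = √((L_B/g_B)/(L_A/g_A)) = √((3.96/19.0)/(8.50/10.7)) = 0.512.

0.512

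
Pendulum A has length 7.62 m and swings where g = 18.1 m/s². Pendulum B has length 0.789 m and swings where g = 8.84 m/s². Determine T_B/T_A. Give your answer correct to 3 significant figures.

T = 2π√(L/g), so T_B/T_A = √((L_B/g_B)/(L_A/g_A)) = √((0.789/8.84)/(7.62/18.1)) = 0.460.

0.460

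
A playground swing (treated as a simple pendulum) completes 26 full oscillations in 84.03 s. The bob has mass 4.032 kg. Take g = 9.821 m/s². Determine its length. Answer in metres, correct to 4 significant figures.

2.598 m

T = 84.03/26 = 3.2319 s.
From T = 2π√(L/g), L = gT²/(4π²) = 9.821 × 3.2319²/(4π²) = 2.598 m.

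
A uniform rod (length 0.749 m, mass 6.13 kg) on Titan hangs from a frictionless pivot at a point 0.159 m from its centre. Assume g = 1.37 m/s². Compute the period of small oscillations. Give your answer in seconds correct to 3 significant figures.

3.61 s

For a physical pendulum T = 2π√(I/(mgd)), with d = 0.1590 m from pivot to centre of mass.
I_cm = mL²/12 = 6.13 × 0.749²/12 = 0.2866 kg·m²; I = I_cm + md² = 0.2866 + 6.13 × 0.1590² = 0.4416 kg·m².
T = 2π√(0.4416/(6.13 × 1.37 × 0.1590)) = 3.61 s.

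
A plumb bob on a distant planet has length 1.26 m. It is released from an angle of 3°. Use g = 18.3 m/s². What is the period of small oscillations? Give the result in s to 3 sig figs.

T = 2π√(L/g) = 2π√(1.26/18.3) = 2π × 0.2624 = 1.65 s.

1.65 s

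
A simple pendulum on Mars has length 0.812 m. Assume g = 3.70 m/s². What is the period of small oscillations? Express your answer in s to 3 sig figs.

T = 2π√(L/g) = 2π√(0.812/3.70) = 2π × 0.4685 = 2.94 s.

2.94 s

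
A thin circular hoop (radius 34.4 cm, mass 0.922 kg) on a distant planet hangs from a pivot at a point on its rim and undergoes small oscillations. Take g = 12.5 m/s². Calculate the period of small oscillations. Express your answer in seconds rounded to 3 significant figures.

I_cm = mr² = 0.1091 kg·m². The pivot is at distance d = 0.344 m from the centre of mass.
By the parallel-axis theorem, I = I_cm + md² = 0.1091 + 0.1091 = 0.2182 kg·m².
T = 2π√(I/(mgd)) = 2π√(0.2182/(0.922 × 12.5 × 0.344)) = 1.47 s.

1.47 s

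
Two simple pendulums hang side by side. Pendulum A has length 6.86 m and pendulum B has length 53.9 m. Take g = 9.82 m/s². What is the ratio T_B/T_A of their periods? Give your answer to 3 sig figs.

T ∝ √L, so T_B/T_A = √(L_B/L_A) = √(53.9/6.86) = 2.80.

2.80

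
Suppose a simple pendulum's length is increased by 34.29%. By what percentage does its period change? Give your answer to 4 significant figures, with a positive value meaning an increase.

T ∝ √L, so T'/T = √(1.3429) = 1.1588.
Percentage change in T = (1.1588 − 1) × 100% = 15.88%.

15.88%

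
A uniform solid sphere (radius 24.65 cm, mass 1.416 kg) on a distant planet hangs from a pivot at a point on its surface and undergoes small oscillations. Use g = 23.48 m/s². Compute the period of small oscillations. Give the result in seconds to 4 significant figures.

I_cm = (2/5)mr² = 0.034416 kg·m². The pivot is at distance d = 0.2465 m from the centre of mass.
By the parallel-axis theorem, I = I_cm + md² = 0.034416 + 0.086039 = 0.12046 kg·m².
T = 2π√(I/(mgd)) = 2π√(0.12046/(1.416 × 23.48 × 0.2465)) = 0.7617 s.

0.7617 s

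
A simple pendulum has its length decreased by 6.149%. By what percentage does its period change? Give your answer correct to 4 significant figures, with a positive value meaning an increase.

-3.123%

T ∝ √L, so T'/T = √(0.93851) = 0.96877.
Percentage change in T = (0.96877 − 1) × 100% = -3.123%.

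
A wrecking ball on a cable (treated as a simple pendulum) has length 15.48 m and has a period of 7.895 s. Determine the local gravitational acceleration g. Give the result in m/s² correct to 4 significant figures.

9.805 m/s²

From T = 2π√(L/g), g = 4π²L/T² = 4π² × 15.48/7.8950² = 9.805 m/s².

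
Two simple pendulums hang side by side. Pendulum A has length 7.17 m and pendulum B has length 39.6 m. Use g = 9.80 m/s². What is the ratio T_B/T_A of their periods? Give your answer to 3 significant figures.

2.35

T ∝ √L, so T_B/T_A = √(L_B/L_A) = √(39.6/7.17) = 2.35.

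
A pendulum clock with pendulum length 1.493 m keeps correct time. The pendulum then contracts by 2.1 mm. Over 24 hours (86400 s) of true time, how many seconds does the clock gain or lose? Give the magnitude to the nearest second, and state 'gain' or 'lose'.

T ∝ √L, so T'/T = √(1.49090/1.493) = 0.999296.
In 86400 s of true time the clock registers 86400/0.999296 = 86460.8 s, so it gains 61 s.

gain 61 s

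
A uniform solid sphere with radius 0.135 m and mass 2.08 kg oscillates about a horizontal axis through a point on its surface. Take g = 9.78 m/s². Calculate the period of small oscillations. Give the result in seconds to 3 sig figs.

0.873 s

I_cm = (2/5)mr² = 0.01516 kg·m². The pivot is at distance d = 0.135 m from the centre of mass.
By the parallel-axis theorem, I = I_cm + md² = 0.01516 + 0.03791 = 0.05307 kg·m².
T = 2π√(I/(mgd)) = 2π√(0.05307/(2.08 × 9.78 × 0.135)) = 0.873 s.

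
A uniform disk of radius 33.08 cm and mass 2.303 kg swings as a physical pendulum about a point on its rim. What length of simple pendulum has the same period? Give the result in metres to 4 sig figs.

The equivalent simple-pendulum length is L_eq = I/(md), where I is about the pivot and d = 0.33080 m.
I_cm = ½mR² = 0.12601 kg·m², so I = I_cm + md² = 0.12601 + 0.25201 = 0.37802 kg·m².
L_eq = 0.37802/(2.303 × 0.33080) = 0.4962 m.

0.4962 m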